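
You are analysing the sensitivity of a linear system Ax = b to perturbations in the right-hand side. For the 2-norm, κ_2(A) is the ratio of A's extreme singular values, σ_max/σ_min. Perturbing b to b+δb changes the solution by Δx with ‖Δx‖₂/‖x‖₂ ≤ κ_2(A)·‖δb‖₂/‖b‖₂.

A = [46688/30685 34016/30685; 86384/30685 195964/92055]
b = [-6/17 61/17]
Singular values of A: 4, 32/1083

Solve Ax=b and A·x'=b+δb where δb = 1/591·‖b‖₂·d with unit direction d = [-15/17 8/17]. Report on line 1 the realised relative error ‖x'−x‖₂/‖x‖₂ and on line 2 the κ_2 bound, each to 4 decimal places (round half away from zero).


0.0031
0.2291

from the listed singular values, σ₁ = 4, σ_n = 32/1083
κ_2(A) = 4 / (32/1083) = 135.3750
κ_2(A)·‖δb‖/‖b‖ = 0.2291
solve Ax = b  →  x = [-40.0125 54.6000]
‖b‖₂ = 3.6056 and ‖x‖₂ = 67.6917
re-solving with b+δb shifts x by Δx of norm 0.2065
realised ‖Δx‖/‖x‖ = 0.0031
tightness: 0.0031 against a bound of 0.2291 (unrounded ratio ≈ 0.0133)


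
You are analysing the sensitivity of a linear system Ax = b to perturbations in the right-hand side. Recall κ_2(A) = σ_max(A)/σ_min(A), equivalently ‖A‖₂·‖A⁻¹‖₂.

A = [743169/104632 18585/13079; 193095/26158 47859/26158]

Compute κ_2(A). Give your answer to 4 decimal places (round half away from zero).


M = AᵀA = [1366077321/13017664 38400075/1627208; 38400075/1627208 4366341/813604]. tr(M)=854217/7744, det(M)=194481/30976
eigenvalues of AᵀA: λ = (tr ± √(tr²−4·det))/2 = 441/4, 441/7744
σ_max=√(441/4)=(21/2), σ_min=√(441/7744)=(21/88) → κ = 44.0000

44.0000


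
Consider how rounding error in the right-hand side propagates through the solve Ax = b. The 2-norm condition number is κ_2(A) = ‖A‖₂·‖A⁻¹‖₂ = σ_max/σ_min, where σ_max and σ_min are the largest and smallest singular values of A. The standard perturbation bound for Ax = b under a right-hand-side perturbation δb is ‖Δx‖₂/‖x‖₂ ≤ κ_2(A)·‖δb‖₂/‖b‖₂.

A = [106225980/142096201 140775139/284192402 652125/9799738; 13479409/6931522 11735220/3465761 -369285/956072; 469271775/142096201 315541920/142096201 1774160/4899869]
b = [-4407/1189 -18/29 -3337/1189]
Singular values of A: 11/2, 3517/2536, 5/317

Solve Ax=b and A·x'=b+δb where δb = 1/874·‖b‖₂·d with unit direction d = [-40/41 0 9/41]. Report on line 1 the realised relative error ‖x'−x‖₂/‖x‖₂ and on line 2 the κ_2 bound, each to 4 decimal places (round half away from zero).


σ_max = 11/2, σ_min = 5/317
condition number: (11/2) ÷ (5/317) = 348.7000
bound on ‖Δx‖/‖x‖: κ·ε = 348.7000·1/874 = 0.3990
solve Ax = b  →  x = [-54.3136 50.9740 175.0146]
2-norm of b is 4.6904; of x, 190.2062
δb = ε·‖b‖·d = [-0.0052 0.0000 0.0012]; solving A·Δx = δb gives ‖Δx‖ = 0.3402
dividing the unrounded norms, ‖Δx‖/‖x‖ = 0.0018
so the bound overstates the realised error by a factor of ≈ 223.0366 (computed from the unrounded values)

0.0018
0.3990


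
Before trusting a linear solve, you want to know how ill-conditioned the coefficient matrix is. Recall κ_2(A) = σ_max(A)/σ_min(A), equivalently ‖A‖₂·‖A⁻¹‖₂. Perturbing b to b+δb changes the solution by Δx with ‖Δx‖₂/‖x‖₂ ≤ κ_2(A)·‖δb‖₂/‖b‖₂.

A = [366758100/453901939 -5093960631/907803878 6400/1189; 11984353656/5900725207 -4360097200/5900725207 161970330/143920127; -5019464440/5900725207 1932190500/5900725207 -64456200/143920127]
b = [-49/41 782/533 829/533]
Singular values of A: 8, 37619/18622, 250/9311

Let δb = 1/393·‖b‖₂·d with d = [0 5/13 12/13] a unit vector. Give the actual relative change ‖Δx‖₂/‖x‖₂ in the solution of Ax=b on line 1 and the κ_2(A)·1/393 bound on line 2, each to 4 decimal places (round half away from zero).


σ_max = 8, σ_min = 250/9311
κ_2(A) = 8 / (250/9311) = 297.9520
bound on ‖Δx‖/‖x‖: κ·ε = 297.9520·1/393 = 0.7581
solve Ax = b  →  x = [-10.8135 50.3151 53.8534]
‖b‖₂ = 2.4495 and ‖x‖₂ = 74.4897
δb = ε·‖b‖·d = [0.0000 0.0024 0.0058]; solving A·Δx = δb gives ‖Δx‖ = 0.2321
realised ‖Δx‖/‖x‖ = 0.0031
so the bound overstates the realised error by a factor of ≈ 243.2825 (computed from the unrounded values)

0.0031
0.7581


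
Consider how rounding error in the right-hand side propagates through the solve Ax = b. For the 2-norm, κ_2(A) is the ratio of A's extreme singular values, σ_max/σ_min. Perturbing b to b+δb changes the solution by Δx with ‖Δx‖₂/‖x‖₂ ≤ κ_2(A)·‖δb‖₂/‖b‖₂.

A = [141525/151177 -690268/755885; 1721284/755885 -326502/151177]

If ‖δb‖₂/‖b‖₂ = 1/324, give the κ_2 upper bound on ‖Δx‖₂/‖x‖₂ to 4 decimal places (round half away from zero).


0.6188

AᵀA = [20494389049/3380841025 -3903507972/676168205; -3903507972/676168205 18589105396/3380841025]; tr = 9294529/804005, det = 334084/100500625
eigenvalues of AᵀA: λ = (tr ± √(tr²−4·det))/2 = 289/25, 1156/4020025
so κ_2 = √((289/25) / (1156/4020025)) = 200.5000
κ_2(A)·‖δb‖/‖b‖ = 0.6188


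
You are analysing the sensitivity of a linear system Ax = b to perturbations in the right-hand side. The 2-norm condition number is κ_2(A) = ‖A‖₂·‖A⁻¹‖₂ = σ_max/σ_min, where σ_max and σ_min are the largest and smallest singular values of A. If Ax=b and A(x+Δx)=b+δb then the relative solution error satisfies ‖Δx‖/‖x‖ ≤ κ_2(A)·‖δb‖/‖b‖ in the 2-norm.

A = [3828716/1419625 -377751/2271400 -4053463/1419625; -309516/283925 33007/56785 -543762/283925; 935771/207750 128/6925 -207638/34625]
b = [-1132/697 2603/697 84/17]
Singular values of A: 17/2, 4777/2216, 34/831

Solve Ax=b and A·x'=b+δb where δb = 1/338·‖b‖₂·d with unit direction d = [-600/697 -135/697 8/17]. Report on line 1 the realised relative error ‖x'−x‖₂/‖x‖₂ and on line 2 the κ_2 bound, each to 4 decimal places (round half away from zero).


largest singular value 17/2, smallest 34/831
κ = σ_max/σ_min = (17/2)/(34/831) = 207.7500
perturbation bound = 207.7500·1/338 = 0.6146
solve Ax = b  →  x = [15.2818 70.9101 10.8731]
‖b‖₂ = 6.4031 and ‖x‖₂ = 73.3485
re-solving with b+δb shifts x by Δx of norm 0.4630
dividing the unrounded norms, ‖Δx‖/‖x‖ = 0.0063
so the bound overstates the realised error by a factor of ≈ 97.3685 (computed from the unrounded values)

0.0063
0.6146


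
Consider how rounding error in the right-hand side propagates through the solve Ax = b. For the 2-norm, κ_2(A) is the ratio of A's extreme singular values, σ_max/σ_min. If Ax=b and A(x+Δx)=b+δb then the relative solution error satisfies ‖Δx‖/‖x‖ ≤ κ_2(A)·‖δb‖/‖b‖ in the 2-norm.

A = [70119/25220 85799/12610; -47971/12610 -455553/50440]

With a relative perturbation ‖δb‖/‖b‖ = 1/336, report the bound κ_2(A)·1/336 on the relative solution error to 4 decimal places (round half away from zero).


AᵀA = [43450897/1957072 104263425/1957072; 104263425/1957072 1000960093/7828288]; tr = 90366437/602176, det = 5764801/9634816
λ_max, λ_min = (90366437/602176 ± √8165225079873225/362615934976)/2 = 2401/16, 2401/602176
κ = σ_max/σ_min = (49/4)/(49/776) = 194.0000
perturbation bound = 194.0000·1/336 = 0.5774

0.5774


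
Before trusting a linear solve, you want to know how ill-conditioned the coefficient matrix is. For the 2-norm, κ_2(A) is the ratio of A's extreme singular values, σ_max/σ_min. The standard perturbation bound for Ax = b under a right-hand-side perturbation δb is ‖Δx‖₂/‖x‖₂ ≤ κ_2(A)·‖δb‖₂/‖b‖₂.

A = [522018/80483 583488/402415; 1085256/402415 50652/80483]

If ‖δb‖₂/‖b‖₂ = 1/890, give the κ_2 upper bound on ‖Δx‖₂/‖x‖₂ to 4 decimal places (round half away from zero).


form AᵀA = [47280179844/958212025 2127583584/191642405; 2127583584/191642405 2394076176/958212025] with trace 5910084/114005 and determinant 419904/14250625
char-poly roots: 1296/25 and 324/570025
so κ_2 = √((1296/25) / (324/570025)) = 302.0000
bound on ‖Δx‖/‖x‖: κ·ε = 302.0000·1/890 = 0.3393

0.3393


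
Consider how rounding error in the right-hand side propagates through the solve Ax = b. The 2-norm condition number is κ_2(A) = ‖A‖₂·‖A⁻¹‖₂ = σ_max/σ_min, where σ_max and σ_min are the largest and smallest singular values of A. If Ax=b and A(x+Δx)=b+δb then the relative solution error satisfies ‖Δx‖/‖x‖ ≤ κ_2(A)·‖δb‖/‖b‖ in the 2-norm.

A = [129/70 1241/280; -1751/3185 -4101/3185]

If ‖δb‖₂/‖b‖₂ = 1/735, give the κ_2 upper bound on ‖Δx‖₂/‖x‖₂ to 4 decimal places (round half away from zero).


AᵀA = [6002725/1623076 57623625/6492304; 57623625/6492304 553191025/25969216]; tr = 3841625/153664, det = 625/153664
λ_max, λ_min = (3841625/153664 ± √14757698480625/23612624896)/2 = 25, 25/153664
κ_2(A) = √(λ_max/λ_min) = √(25 / (25/153664)) = 392.0000
bound on ‖Δx‖/‖x‖: κ·ε = 392.0000·1/735 = 0.5333

0.5333


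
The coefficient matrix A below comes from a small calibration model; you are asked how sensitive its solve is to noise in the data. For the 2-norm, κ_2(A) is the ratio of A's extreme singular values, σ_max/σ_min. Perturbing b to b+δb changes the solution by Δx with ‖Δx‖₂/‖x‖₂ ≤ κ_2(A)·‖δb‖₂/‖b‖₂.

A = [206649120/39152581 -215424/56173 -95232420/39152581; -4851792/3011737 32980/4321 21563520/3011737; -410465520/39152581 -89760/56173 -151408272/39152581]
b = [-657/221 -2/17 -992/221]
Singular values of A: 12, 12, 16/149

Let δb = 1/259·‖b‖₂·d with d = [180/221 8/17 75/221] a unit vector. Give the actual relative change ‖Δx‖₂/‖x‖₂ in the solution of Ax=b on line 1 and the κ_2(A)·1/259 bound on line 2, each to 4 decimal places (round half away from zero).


σ_max = 12, σ_min = 16/149
κ_2(A) = 12 / (16/149) = 111.7500
perturbation bound = 111.7500·1/259 = 0.4315
solve Ax = b  →  x = [6.1398 25.8103 -26.1492]
‖b‖₂ = 5.3852 and ‖x‖₂ = 37.2512
re-solving with b+δb shifts x by Δx of norm 0.1936
dividing the unrounded norms, ‖Δx‖/‖x‖ = 0.0052
realised/bound (from unrounded values) ≈ 0.0120

0.0052
0.4315


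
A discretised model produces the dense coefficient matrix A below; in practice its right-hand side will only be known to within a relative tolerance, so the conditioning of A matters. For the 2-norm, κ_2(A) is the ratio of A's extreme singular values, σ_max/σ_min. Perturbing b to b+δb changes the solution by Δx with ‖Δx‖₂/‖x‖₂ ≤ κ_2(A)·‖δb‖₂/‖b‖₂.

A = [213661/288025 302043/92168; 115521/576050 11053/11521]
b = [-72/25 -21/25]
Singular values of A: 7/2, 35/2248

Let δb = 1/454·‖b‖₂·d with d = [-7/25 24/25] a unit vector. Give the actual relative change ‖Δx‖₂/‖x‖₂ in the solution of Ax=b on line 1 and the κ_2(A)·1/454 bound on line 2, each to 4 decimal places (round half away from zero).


σ_max = 7/2, σ_min = 35/2248
condition number: (7/2) ÷ (35/2248) = 224.8000
bound on ‖Δx‖/‖x‖: κ·ε = 224.8000·1/454 = 0.4952
solve Ax = b  →  x = [-0.1882 -0.8362]
2-norm of b is 3.0000; of x, 0.8571
Δx = A⁻¹·δb where δb = 1/454·3.0000·d; ‖Δx‖ = 0.4244
realised ‖Δx‖/‖x‖ = 0.4952
realised/bound = 1 exactly: the bound is attained for this b and d

0.4952
0.4952


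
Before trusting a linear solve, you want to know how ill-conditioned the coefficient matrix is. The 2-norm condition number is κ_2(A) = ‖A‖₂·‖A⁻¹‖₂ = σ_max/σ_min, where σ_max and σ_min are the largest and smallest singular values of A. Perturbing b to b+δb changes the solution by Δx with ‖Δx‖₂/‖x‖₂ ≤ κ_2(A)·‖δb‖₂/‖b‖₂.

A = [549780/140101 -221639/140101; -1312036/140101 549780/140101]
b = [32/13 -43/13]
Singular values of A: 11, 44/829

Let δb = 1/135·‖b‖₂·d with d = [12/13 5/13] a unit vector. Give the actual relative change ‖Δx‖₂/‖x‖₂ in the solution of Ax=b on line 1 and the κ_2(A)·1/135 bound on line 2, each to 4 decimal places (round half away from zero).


from the listed singular values, σ₁ = 11, σ_n = 44/829
condition number: 11 ÷ (44/829) = 207.2500
bound on ‖Δx‖/‖x‖: κ·ε = 207.2500·1/135 = 1.5352
solve Ax = b  →  x = [7.5822 17.2517]
‖b‖ = 4.1231, ‖x‖ = 18.8444
re-solving with b+δb shifts x by Δx of norm 0.5754
relative error = 0.0305
tightness: 0.0305 against a bound of 1.5352 (unrounded ratio ≈ 0.0199)

0.0305
1.5352


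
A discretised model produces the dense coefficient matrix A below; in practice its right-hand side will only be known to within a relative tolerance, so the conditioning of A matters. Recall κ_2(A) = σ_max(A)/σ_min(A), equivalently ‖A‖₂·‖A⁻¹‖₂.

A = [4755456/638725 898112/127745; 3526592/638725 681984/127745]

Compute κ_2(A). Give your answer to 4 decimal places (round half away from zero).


M = AᵀA = [1402048516096/16318785025 267040456704/3263757005; 267040456704/3263757005 50868293632/652751401]. tr(M)=3179257856/19404025, det(M)=16777216/19404025
eigenvalues of AᵀA: λ = (tr ± √(tr²−4·det))/2 = 4096/25, 4096/776161
so κ_2 = √((4096/25) / (4096/776161)) = 176.2000

176.2000


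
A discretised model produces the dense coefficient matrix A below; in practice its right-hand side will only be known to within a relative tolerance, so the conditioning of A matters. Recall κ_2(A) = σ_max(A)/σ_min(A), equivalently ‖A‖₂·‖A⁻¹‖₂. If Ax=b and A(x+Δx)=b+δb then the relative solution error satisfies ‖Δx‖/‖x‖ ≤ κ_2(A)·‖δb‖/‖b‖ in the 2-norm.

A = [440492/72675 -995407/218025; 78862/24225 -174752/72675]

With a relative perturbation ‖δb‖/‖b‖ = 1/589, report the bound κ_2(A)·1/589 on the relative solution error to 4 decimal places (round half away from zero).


0.4355

AᵀA = [173014628/3655125 -389273668/10965375; -389273668/10965375 875902733/32896125]; tr = 486606877/6579225, det = 13675204/164480625
solving λ² − 486606877/6579225·λ + 13675204/164480625 = 0 gives λ = 1849/25, 7396/6579225
so κ_2 = √((1849/25) / (7396/6579225)) = 256.5000
perturbation bound = 256.5000·1/589 = 0.4355


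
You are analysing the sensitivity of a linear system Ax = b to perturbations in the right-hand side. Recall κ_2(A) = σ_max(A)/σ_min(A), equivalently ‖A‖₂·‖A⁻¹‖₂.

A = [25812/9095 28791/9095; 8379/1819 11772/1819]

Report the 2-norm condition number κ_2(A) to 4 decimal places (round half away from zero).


M = AᵀA = [8378721/286225 11104128/286225; 11104128/286225 14856129/286225]. tr(M)=929394/11449, det(M)=164025/11449
eigenvalues of AᵀA: λ = (tr ± √(tr²−4·det))/2 = 81, 2025/11449
σ_max=√81=9, σ_min=√(2025/11449)=(45/107) → κ = 21.4000

21.4000


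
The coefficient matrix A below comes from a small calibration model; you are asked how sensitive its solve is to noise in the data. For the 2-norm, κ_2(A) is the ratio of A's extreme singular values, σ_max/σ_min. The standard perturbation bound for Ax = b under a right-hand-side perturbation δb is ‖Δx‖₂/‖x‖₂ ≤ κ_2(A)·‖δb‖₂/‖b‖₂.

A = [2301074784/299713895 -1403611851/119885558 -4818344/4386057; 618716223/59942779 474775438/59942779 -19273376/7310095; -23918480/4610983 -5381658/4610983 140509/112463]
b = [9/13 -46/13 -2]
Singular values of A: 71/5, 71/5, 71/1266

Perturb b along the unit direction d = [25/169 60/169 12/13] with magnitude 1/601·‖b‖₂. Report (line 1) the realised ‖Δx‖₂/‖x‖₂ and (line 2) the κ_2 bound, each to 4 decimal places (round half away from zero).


0.0023
0.4213

from the listed singular values, σ₁ = 71/5, σ_n = 71/1266
κ = σ_max/σ_min = (71/5)/(71/1266) = 253.2000
worst-case relative error ≤ 253.2000 × 1/601 = 0.4213
solve Ax = b  →  x = [-11.5591 -2.7452 -52.1573]
‖b‖₂ = 4.1231 and ‖x‖₂ = 53.4933
Δx = A⁻¹·δb where δb = 1/601·4.1231·d; ‖Δx‖ = 0.1223
realised ‖Δx‖/‖x‖ = 0.0023
tightness: 0.0023 against a bound of 0.4213 (unrounded ratio ≈ 0.0054)


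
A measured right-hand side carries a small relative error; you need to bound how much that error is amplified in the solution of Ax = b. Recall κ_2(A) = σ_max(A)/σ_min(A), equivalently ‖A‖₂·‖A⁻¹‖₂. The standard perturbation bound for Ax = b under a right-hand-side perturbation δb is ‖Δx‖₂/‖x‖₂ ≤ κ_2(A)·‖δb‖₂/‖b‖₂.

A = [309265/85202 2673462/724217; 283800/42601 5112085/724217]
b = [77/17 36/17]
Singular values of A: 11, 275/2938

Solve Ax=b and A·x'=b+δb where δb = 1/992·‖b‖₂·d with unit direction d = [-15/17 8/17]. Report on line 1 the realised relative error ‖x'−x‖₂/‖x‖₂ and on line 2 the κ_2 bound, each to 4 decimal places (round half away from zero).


0.0017
0.1185

largest singular value 11, smallest 275/2938
κ = σ_max/σ_min = 11/(275/2938) = 117.5200
worst-case relative error ≤ 117.5200 × 1/992 = 0.1185
solve Ax = b  →  x = [23.4601 -21.8408]
‖b‖ = 5.0000, ‖x‖ = 32.0530
δb = ε·‖b‖·d = [-0.0044 0.0024]; solving A·Δx = δb gives ‖Δx‖ = 0.0538
dividing the unrounded norms, ‖Δx‖/‖x‖ = 0.0017
so the bound overstates the realised error by a factor of ≈ 70.5165 (computed from the unrounded values)


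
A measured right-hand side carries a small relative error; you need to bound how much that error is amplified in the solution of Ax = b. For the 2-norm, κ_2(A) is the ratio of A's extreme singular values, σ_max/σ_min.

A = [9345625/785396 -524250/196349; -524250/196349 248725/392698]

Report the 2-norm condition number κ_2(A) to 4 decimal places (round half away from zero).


383.1200

M = AᵀA = [2237515015625/15045045776 -62929659375/1880630722; -62929659375/1880630722 28322350625/3761261444]. tr(M)=57336693125/366952336, det(M)=244140625/1467809344
eigenvalues of AᵀA: λ = (tr ± √(tr²−4·det))/2 = 625/4, 390625/366952336
κ = σ_max/σ_min = (25/2)/(625/19156) = 383.1200


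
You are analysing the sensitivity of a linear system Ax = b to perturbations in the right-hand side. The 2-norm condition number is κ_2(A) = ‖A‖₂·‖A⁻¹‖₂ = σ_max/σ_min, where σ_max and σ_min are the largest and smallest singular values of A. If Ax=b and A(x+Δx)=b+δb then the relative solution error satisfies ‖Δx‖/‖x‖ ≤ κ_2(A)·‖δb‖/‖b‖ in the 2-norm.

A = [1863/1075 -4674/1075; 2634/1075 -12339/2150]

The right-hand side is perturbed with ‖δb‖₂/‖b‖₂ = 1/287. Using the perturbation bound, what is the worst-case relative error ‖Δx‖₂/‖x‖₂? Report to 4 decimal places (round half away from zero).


AᵀA = [416349/46225 -39933/1849; -39933/1849 9585441/184900]; tr = 11250837/184900, det = 2313441/4622500
λ_max, λ_min = (11250837/184900 ± √5060515694481/1367520400)/2 = 1521/25, 1521/184900
σ_max=√(1521/25)=(39/5), σ_min=√(1521/184900)=(39/430) → κ = 86.0000
bound on ‖Δx‖/‖x‖: κ·ε = 86.0000·1/287 = 0.2997

0.2997


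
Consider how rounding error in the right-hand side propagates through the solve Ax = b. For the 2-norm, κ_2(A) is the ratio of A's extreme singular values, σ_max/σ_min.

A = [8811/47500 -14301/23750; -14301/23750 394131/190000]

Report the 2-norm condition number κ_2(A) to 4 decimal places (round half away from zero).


AᵀA = [1433133/3610000 -9824787/7220000; -9824787/7220000 269485497/57760000]; tr = 467865/92416, det = 729/1478656
solving λ² − 467865/92416·λ + 729/1478656 = 0 gives λ = 81/16, 9/92416
κ = σ_max/σ_min = (9/4)/(3/304) = 228.0000

228.0000


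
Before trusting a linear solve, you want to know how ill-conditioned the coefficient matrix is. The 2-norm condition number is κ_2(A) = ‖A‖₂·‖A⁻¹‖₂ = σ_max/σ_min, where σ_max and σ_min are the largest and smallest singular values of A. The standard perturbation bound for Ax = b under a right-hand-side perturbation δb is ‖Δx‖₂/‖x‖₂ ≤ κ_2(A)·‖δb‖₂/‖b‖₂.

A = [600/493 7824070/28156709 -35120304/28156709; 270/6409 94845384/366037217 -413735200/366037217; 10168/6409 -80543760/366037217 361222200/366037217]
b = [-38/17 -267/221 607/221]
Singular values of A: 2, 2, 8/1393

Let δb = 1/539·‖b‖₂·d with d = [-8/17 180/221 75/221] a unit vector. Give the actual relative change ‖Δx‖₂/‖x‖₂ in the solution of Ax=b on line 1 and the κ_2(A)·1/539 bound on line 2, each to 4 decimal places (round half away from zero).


from the listed singular values, σ₁ = 2, σ_n = 8/1393
κ_2(A) = 2 / (8/1393) = 348.2500
worst-case relative error ≤ 348.2500 × 1/539 = 0.6461
solve Ax = b  →  x = [0.3966 169.4920 39.9383]
‖b‖ = 3.7417, ‖x‖ = 174.1343
with δb = [-0.0033 0.0057 0.0024], A·Δx = δb → ‖Δx‖ = 1.2087
realised ‖Δx‖/‖x‖ = 0.0069
tightness: 0.0069 against a bound of 0.6461 (unrounded ratio ≈ 0.0107)

0.0069
0.6461


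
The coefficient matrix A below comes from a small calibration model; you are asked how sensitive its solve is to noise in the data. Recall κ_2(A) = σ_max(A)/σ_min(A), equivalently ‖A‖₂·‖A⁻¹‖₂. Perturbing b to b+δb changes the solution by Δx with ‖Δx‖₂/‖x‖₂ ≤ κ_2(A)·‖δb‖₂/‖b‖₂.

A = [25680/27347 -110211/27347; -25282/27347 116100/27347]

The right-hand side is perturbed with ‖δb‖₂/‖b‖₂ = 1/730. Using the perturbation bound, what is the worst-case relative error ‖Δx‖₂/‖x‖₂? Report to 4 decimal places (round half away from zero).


0.1890

form AᵀA = [1544164/889249 -6855480/889249; -6855480/889249 30470481/889249] with trace 19045/529 and determinant 36/529
λ_max, λ_min = (19045/529 ± √362635849/279841)/2 = 36, 1/529
κ = σ_max/σ_min = 6/(1/23) = 138.0000
bound on ‖Δx‖/‖x‖: κ·ε = 138.0000·1/730 = 0.1890


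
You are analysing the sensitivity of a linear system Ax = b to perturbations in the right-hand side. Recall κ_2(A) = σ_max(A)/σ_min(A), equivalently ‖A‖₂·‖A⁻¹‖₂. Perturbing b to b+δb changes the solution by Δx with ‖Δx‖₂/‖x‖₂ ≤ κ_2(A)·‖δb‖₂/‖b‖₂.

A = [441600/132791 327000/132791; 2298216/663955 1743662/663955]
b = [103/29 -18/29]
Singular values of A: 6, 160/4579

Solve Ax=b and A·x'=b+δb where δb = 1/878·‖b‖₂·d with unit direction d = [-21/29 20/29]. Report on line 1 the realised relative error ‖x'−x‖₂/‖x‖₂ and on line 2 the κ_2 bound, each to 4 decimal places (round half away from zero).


σ_max = 6, σ_min = 160/4579
condition number: 6 ÷ (160/4579) = 171.7125
κ_2(A)·‖δb‖/‖b‖ = 0.1956
solve Ax = b  →  x = [51.7804 -68.4850]
‖b‖ = 3.6056, ‖x‖ = 85.8569
with δb = [-0.0030 0.0028], A·Δx = δb → ‖Δx‖ = 0.1175
relative error = 0.0014
so the bound overstates the realised error by a factor of ≈ 142.8745 (computed from the unrounded values)

0.0014
0.1956


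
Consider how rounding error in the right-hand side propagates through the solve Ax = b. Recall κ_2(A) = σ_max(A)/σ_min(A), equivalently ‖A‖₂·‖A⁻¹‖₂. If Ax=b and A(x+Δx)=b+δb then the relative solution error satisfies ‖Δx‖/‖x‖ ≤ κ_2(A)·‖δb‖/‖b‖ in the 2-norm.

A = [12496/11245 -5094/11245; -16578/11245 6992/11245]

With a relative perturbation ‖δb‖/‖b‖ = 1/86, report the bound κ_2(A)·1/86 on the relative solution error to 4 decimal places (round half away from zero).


2.0116

M = AᵀA = [17239204/5058001 -7182720/5058001; -7182720/5058001 2993476/5058001]. tr(M)=119720/29929, det(M)=16/29929
char-poly roots: 4 and 4/29929
κ_2(A) = √(λ_max/λ_min) = √(4 / (4/29929)) = 173.0000
worst-case relative error ≤ 173.0000 × 1/86 = 2.0116


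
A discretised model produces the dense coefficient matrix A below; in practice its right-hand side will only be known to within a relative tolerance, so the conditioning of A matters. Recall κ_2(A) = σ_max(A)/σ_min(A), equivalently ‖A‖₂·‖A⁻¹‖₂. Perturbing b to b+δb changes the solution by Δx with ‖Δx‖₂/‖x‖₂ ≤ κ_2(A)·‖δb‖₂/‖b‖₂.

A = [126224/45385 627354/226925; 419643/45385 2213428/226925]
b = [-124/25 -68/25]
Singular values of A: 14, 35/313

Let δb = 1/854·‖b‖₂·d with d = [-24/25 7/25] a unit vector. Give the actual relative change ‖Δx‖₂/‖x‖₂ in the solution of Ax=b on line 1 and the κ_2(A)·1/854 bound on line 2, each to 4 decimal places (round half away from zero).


0.0017
0.1466

σ_max = 14, σ_min = 35/313
κ_2(A) = 14 / (35/313) = 125.2000
κ_2(A)·‖δb‖/‖b‖ = 0.1466
solve Ax = b  →  x = [-26.1005 24.4631]
2-norm of b is 5.6569; of x, 35.7726
Δx = A⁻¹·δb where δb = 1/854·5.6569·d; ‖Δx‖ = 0.0592
realised ‖Δx‖/‖x‖ = 0.0017
tightness: 0.0017 against a bound of 0.1466 (unrounded ratio ≈ 0.0113)


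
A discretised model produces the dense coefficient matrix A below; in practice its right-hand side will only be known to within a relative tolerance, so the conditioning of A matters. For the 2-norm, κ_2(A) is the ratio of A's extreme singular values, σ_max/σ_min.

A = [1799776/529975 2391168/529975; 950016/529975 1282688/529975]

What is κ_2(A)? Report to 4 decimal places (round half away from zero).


311.7500

AᵀA = [14331225088/971880625 19107753984/971880625; 19107753984/971880625 25477414912/971880625]; tr = 63693824/1555009, det = 16777216/971880625
λ_max, λ_min = (63693824/1555009 ± √2535460154951860224/1511283118800625)/2 = 1024/25, 16384/38875225
κ = σ_max/σ_min = (32/5)/(128/6235) = 311.7500


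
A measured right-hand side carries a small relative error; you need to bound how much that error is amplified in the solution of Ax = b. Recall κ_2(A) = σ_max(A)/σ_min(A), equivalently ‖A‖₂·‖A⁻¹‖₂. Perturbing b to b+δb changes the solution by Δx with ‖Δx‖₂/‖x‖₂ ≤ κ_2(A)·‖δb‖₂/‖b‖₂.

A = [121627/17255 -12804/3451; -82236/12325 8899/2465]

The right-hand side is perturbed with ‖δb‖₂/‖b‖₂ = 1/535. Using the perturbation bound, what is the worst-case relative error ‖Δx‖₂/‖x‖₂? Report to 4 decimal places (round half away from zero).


0.3271

M = AᵀA = [833773369/8850625 -88932096/1770125; -88932096/1770125 9487489/354025]. tr(M)=3705746/30625, det(M)=14641/30625
λ_max, λ_min = (3705746/30625 ± √13730759894016/937890625)/2 = 121, 121/30625
κ = σ_max/σ_min = 11/(11/175) = 175.0000
κ_2(A)·‖δb‖/‖b‖ = 0.3271


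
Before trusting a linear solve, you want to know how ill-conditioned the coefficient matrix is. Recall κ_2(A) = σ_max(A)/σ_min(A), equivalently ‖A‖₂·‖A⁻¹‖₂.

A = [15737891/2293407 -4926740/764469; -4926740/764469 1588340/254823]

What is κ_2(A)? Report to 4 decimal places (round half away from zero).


136.3500

form AᵀA = [554264109841/6254120889 -175938812140/2084706963; -175938812140/2084706963 55859908000/694902321] with trace 1256841001/7436529 and determinant 11424400/7436529
solving λ² − 1256841001/7436529·λ + 11424400/7436529 = 0 gives λ = 169, 67600/7436529
κ_2(A) = √(λ_max/λ_min) = √(169 / (67600/7436529)) = 136.3500


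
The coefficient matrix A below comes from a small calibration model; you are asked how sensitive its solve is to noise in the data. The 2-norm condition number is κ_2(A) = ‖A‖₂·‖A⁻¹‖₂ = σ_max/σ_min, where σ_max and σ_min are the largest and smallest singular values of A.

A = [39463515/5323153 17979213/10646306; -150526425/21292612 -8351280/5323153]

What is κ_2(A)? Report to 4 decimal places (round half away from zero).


M = AᵀA = [1379777526225/13148555024 38805925095/1643569378; 38805925095/1643569378 17465491449/3287138756]. tr(M)=35357060781/320696464, det(M)=121550625/1282785856
eigenvalues of AᵀA: λ = (tr ± √(tr²−4·det))/2 = 441/4, 275625/320696464
κ = σ_max/σ_min = (21/2)/(525/17908) = 358.1600

358.1600


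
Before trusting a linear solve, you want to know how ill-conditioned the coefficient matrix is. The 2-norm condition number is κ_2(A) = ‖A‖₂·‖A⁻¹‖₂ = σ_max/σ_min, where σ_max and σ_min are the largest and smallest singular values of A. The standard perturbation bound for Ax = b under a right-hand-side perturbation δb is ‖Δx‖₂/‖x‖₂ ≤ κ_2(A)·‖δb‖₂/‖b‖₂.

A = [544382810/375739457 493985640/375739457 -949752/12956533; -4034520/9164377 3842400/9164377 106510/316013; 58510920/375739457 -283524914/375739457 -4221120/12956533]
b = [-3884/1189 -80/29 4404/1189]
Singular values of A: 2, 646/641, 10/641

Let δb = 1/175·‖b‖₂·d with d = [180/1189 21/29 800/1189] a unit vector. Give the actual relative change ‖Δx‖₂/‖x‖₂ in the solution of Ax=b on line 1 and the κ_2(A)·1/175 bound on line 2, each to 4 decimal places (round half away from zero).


from the listed singular values, σ₁ = 2, σ_n = 10/641
κ = σ_max/σ_min = 2/(10/641) = 128.2000
worst-case relative error ≤ 128.2000 × 1/175 = 0.7326
solve Ax = b  →  x = [1.1567 -3.8635 -1.8678]
‖b‖₂ = 5.6569 and ‖x‖₂ = 4.4445
re-solving with b+δb shifts x by Δx of norm 2.0720
realised ‖Δx‖/‖x‖ = 0.4662
so the bound overstates the realised error by a factor of ≈ 1.5714 (computed from the unrounded values)

0.4662
0.7326


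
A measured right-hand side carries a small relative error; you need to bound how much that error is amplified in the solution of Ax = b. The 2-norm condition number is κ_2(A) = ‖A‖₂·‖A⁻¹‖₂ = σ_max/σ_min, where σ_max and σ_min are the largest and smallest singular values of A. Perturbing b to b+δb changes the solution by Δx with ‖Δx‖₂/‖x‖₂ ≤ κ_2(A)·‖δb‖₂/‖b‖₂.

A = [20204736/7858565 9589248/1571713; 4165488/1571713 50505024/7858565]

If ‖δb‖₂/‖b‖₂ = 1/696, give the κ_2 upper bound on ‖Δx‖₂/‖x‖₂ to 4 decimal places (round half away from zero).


form AᵀA = [1001205248256/73432870225 96106134528/2937314809; 96106134528/2937314809 5766467751936/73432870225] with trace 40045402368/434514025 and determinant 1358954496/10862850625
eigenvalues of AᵀA: λ = (tr ± √(tr²−4·det))/2 = 2304/25, 589824/434514025
κ_2(A) = √(λ_max/λ_min) = √((2304/25) / (589824/434514025)) = 260.5625
perturbation bound = 260.5625·1/696 = 0.3744

0.3744


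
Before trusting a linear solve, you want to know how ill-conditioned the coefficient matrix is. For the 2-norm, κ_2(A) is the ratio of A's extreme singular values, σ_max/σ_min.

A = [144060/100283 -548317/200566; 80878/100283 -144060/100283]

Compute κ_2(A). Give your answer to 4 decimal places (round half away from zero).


form AᵀA = [94444756/34798201 -176977710/34798201; -176977710/34798201 1327559401/139192804] with trace 5900825/481636 and determinant 2401/120409
solving λ² − 5900825/481636·λ + 2401/120409 = 0 gives λ = 49/4, 196/120409
so κ_2 = √((49/4) / (196/120409)) = 86.7500

86.7500


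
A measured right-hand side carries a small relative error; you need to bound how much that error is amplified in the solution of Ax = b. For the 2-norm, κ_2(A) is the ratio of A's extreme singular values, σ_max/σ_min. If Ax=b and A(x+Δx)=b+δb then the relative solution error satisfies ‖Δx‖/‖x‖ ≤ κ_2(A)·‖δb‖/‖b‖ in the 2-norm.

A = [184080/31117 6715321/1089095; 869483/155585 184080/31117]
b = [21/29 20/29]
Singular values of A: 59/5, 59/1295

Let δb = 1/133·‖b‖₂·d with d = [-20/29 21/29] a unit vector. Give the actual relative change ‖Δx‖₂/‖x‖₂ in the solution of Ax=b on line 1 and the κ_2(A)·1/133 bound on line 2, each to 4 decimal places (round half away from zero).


largest singular value 59/5, smallest 59/1295
condition number: (59/5) ÷ (59/1295) = 259.0000
κ_2(A)·‖δb‖/‖b‖ = 1.9474
solve Ax = b  →  x = [0.0584 0.0614]
‖b‖ = 1.0000, ‖x‖ = 0.0847
δb = ε·‖b‖·d = [-0.0052 0.0054]; solving A·Δx = δb gives ‖Δx‖ = 0.1650
realised ‖Δx‖/‖x‖ = 1.9474
so the bound is sharp here: realised error equals the bound

1.9474
1.9474


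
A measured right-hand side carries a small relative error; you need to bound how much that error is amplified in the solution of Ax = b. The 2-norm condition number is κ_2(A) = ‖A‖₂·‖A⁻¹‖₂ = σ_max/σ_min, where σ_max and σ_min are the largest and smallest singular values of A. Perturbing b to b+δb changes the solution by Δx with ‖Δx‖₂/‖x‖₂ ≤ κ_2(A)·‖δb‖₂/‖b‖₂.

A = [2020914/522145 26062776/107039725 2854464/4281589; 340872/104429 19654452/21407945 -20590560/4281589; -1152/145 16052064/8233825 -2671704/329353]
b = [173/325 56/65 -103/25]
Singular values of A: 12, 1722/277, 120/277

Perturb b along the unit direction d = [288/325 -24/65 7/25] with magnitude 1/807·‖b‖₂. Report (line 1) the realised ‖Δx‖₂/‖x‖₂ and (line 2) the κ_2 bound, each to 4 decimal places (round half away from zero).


0.0052
0.0343

largest singular value 12, smallest 120/277
condition number: 12 ÷ (120/277) = 27.7000
bound on ‖Δx‖/‖x‖: κ·ε = 27.7000·1/807 = 0.0343
solve Ax = b  →  x = [0.3464 -2.2807 -0.3794]
2-norm of b is 4.2426; of x, 2.3378
re-solving with b+δb shifts x by Δx of norm 0.0121
relative error = 0.0052
tightness: 0.0052 against a bound of 0.0343 (unrounded ratio ≈ 0.1512)


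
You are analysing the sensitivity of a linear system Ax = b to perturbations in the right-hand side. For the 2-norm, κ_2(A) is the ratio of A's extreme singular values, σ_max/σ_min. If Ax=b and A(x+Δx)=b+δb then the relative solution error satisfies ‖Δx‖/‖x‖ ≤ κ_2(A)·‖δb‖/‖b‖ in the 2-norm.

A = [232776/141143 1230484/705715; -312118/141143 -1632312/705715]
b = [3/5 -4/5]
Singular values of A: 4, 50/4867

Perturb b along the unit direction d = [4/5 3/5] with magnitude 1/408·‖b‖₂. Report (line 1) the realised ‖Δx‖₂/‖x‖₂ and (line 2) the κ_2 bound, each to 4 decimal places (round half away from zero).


from the listed singular values, σ₁ = 4, σ_n = 50/4867
condition number: 4 ÷ (50/4867) = 389.3600
bound on ‖Δx‖/‖x‖: κ·ε = 389.3600·1/408 = 0.9543
solve Ax = b  →  x = [0.1724 0.1810]
‖b‖₂ = 1.0000 and ‖x‖₂ = 0.2500
Δx = A⁻¹·δb where δb = 1/408·1.0000·d; ‖Δx‖ = 0.2386
dividing the unrounded norms, ‖Δx‖/‖x‖ = 0.9543
so the bound is sharp here: realised error equals the bound

0.9543
0.9543


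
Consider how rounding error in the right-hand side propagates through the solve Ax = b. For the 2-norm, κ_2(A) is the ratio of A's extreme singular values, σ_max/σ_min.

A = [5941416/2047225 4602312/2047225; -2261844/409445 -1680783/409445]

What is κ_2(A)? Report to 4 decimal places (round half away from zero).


120.4250

M = AᵀA = [564702010704/14502180625 423480878028/14502180625; 423480878028/14502180625 317671498521/14502180625]. tr(M)=35294940369/580087225, det(M)=148060224/580087225
solving λ² − 35294940369/580087225·λ + 148060224/580087225 = 0 gives λ = 1521/25, 97344/23203489
κ = σ_max/σ_min = (39/5)/(312/4817) = 120.4250


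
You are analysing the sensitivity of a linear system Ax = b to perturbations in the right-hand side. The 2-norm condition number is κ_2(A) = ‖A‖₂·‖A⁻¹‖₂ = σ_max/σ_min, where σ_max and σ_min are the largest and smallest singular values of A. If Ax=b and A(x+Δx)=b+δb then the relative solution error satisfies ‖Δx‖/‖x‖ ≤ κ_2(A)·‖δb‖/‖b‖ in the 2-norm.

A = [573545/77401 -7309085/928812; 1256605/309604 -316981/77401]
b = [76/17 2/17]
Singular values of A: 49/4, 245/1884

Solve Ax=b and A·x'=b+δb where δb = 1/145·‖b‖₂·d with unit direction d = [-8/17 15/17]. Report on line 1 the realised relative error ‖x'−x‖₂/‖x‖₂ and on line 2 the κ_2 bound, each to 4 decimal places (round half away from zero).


0.0154
0.6497

from the listed singular values, σ₁ = 49/4, σ_n = 245/1884
condition number: (49/4) ÷ (245/1884) = 94.2000
worst-case relative error ≤ 94.2000 × 1/145 = 0.6497
solve Ax = b  →  x = [-10.9118 -10.8431]
‖b‖₂ = 4.4721 and ‖x‖₂ = 15.3831
re-solving with b+δb shifts x by Δx of norm 0.2372
realised ‖Δx‖/‖x‖ = 0.0154
tightness: 0.0154 against a bound of 0.6497 (unrounded ratio ≈ 0.0237)


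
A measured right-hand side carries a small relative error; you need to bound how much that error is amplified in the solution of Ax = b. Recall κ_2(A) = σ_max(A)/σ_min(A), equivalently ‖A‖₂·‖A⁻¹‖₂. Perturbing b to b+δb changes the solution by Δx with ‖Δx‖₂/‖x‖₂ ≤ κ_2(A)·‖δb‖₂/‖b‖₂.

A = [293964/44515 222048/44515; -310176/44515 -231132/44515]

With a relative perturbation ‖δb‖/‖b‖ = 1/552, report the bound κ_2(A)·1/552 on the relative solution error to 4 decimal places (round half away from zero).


0.5562

form AᵀA = [217150992/2356225 162860544/2356225; 162860544/2356225 122149008/2356225] with trace 13572000/94249 and determinant 20736/94249
λ_max, λ_min = (13572000/94249 ± √184191366610944/8882874001)/2 = 144, 144/94249
so κ_2 = √(144 / (144/94249)) = 307.0000
worst-case relative error ≤ 307.0000 × 1/552 = 0.5562


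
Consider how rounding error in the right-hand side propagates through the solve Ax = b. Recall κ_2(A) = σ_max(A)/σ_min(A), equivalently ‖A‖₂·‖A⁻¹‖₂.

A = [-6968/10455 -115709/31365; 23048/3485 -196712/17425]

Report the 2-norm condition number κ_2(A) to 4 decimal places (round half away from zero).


M = AᵀA = [574592/13005 -70423432/975375; -70423432/975375 2063687569/14630625]. tr(M)=9377521/50625, det(M)=1289671744/1265625
char-poly roots: 4489/25 and 287296/50625
σ_max=√(4489/25)=(67/5), σ_min=√(287296/50625)=(536/225) → κ = 5.6250

5.6250


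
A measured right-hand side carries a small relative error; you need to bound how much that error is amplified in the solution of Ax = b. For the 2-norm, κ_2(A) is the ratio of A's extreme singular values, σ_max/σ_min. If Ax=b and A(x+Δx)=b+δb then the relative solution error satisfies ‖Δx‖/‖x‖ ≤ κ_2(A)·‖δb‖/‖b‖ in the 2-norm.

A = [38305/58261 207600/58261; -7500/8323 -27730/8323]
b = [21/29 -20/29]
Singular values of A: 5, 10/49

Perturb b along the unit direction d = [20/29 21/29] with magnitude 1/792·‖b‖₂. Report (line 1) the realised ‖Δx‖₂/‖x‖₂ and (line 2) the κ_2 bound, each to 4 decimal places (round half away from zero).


0.0309
0.0309

σ_max = 5, σ_min = 10/49
condition number: 5 ÷ (10/49) = 24.5000
bound on ‖Δx‖/‖x‖: κ·ε = 24.5000·1/792 = 0.0309
solve Ax = b  →  x = [0.0439 0.1951]
‖b‖ = 1.0000, ‖x‖ = 0.2000
re-solving with b+δb shifts x by Δx of norm 0.0062
relative error = 0.0309
tightness: 0.0309 against a bound of 0.0309; the bound is attained (ratio 1)


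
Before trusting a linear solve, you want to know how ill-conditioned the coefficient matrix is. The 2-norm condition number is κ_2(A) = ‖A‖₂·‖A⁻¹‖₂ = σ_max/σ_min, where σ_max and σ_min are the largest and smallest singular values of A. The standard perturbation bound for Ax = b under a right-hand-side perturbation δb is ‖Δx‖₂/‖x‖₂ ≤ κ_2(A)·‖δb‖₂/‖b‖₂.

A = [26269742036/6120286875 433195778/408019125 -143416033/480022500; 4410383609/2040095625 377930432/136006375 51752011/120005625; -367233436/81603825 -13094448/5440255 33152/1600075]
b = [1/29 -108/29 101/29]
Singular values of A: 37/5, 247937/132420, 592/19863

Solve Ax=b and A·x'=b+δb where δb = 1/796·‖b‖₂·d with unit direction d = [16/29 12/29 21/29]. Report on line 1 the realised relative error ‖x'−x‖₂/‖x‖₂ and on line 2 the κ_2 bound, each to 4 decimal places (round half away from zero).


0.0064
0.3119

σ_max = 37/5, σ_min = 592/19863
κ_2(A) = (37/5) / (592/19863) = 248.2875
bound on ‖Δx‖/‖x‖: κ·ε = 248.2875·1/796 = 0.3119
solve Ax = b  →  x = [4.6679 -9.9010 31.7616]
2-norm of b is 5.0990; of x, 33.5949
δb = ε·‖b‖·d = [0.0035 0.0027 0.0046]; solving A·Δx = δb gives ‖Δx‖ = 0.2149
relative error = 0.0064
tightness: 0.0064 against a bound of 0.3119 (unrounded ratio ≈ 0.0205)
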